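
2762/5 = 2762/5 = 552.40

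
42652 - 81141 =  - 38489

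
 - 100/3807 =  - 1 +3707/3807 =-0.03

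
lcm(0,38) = 0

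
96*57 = 5472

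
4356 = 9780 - 5424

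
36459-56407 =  - 19948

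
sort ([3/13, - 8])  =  [ - 8,3/13]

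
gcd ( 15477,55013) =7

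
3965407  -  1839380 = 2126027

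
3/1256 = 3/1256 = 0.00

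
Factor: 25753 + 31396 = 57149 = 57149^1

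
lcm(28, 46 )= 644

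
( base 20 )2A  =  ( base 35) 1F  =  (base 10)50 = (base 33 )1h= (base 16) 32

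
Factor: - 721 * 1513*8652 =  - 2^2*3^1*7^2*17^1*89^1*103^2=-9438233196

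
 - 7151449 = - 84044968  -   - 76893519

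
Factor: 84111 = 3^1*23^2*53^1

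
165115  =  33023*5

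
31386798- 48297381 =-16910583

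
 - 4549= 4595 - 9144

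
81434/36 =2262+1/18  =  2262.06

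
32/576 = 1/18  =  0.06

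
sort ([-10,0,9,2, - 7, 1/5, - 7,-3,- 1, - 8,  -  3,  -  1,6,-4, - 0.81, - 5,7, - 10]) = [ - 10, -10, - 8,-7,- 7, - 5, - 4 ,-3, - 3, - 1,-1,-0.81,0, 1/5, 2, 6,7,9 ]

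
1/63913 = 1/63913 = 0.00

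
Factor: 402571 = 13^1*173^1*179^1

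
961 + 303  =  1264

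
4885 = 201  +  4684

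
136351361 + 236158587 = 372509948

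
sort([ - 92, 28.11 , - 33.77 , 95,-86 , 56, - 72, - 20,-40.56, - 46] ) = [-92, - 86,-72,-46,  -  40.56,-33.77, - 20, 28.11, 56, 95]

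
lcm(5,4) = 20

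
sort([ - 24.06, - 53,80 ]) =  [ - 53, - 24.06, 80]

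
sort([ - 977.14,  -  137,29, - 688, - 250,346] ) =[-977.14, - 688,  -  250,-137,  29,346]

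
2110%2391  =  2110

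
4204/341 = 12+112/341 = 12.33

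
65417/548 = 65417/548 = 119.37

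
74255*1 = 74255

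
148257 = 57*2601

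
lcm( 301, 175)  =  7525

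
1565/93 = 16+77/93 = 16.83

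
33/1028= 33/1028 = 0.03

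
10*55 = 550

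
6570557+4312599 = 10883156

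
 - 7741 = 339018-346759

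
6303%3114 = 75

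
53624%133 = 25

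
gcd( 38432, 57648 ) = 19216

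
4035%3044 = 991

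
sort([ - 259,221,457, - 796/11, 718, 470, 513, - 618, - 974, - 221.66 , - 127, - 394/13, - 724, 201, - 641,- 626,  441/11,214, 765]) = [ - 974, - 724 ,  -  641, - 626, - 618, - 259 , - 221.66,-127, - 796/11, - 394/13, 441/11, 201 , 214, 221, 457,470,513, 718,765]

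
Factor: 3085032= 2^3*3^1 * 191^1 *673^1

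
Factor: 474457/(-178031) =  - 541/203=- 7^( - 1)*29^( - 1)*541^1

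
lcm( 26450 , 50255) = 502550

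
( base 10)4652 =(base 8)11054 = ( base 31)4q2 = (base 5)122102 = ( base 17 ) g1b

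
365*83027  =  30304855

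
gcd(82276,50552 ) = 4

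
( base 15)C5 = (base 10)185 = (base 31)5u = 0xB9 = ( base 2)10111001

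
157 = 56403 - 56246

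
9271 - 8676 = 595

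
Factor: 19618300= 2^2*5^2 * 13^1*15091^1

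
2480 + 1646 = 4126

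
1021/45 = 1021/45 =22.69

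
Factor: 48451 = 13^1*3727^1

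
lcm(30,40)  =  120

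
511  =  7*73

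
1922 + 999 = 2921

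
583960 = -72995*( - 8) 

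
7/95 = 7/95 = 0.07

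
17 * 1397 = 23749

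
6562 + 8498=15060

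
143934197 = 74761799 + 69172398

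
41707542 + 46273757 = 87981299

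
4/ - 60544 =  - 1/15136 = - 0.00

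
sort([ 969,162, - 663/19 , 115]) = [ - 663/19, 115, 162 , 969] 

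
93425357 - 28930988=64494369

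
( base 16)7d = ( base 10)125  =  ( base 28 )4D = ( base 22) 5f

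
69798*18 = 1256364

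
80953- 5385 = 75568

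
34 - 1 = 33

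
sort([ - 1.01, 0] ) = [ - 1.01 , 0 ]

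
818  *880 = 719840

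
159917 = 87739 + 72178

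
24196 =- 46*( - 526 )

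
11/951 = 11/951 = 0.01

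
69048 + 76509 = 145557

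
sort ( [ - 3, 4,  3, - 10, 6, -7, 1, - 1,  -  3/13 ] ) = [  -  10,-7, -3,-1, - 3/13 , 1, 3,4,6] 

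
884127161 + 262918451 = 1147045612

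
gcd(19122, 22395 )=3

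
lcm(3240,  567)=22680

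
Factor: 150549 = 3^1 * 7^1*67^1*107^1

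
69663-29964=39699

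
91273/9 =91273/9 = 10141.44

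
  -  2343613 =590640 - 2934253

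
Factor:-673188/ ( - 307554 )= 112198/51259 = 2^1 * 13^( - 1) *3943^( - 1 )*56099^1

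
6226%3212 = 3014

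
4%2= 0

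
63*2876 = 181188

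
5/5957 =5/5957=0.00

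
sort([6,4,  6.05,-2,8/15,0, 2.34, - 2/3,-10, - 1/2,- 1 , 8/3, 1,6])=[ - 10, - 2,  -  1, - 2/3 , - 1/2, 0 , 8/15, 1, 2.34,8/3, 4, 6, 6,6.05]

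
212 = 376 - 164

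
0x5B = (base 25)3G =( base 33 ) 2P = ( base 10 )91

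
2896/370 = 7 + 153/185 = 7.83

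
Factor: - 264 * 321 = - 2^3*3^2 * 11^1 * 107^1= - 84744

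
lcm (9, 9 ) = 9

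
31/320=31/320 = 0.10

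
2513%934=645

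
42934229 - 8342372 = 34591857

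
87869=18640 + 69229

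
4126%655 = 196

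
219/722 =219/722=0.30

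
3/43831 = 3/43831 = 0.00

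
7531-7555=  - 24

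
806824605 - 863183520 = - 56358915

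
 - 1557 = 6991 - 8548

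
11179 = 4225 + 6954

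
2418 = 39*62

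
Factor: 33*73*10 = 24090 =2^1*3^1  *  5^1 * 11^1*73^1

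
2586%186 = 168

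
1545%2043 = 1545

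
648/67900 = 162/16975 = 0.01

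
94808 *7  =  663656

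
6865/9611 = 5/7 = 0.71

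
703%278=147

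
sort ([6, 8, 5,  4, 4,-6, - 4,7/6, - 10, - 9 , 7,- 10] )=[ - 10, - 10, - 9, - 6, - 4, 7/6 , 4, 4,5 , 6,7, 8]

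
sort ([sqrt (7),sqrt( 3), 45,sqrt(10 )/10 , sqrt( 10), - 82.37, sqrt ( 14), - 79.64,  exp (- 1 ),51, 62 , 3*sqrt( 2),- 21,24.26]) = [-82.37, - 79.64, - 21,sqrt(10)/10,exp ( - 1 ), sqrt(3), sqrt (7) , sqrt( 10 ), sqrt( 14),3 * sqrt ( 2), 24.26,45, 51, 62 ] 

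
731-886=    - 155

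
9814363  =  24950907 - 15136544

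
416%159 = 98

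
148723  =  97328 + 51395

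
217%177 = 40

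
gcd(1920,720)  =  240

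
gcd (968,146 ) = 2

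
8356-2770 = 5586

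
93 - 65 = 28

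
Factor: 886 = 2^1*443^1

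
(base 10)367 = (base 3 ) 111121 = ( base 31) bq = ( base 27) DG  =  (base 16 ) 16F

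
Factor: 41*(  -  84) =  - 2^2 * 3^1*7^1*41^1 = - 3444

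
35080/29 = 35080/29 = 1209.66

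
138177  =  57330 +80847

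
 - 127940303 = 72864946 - 200805249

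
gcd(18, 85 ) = 1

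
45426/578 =22713/289 = 78.59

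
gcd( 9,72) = 9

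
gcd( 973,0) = 973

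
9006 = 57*158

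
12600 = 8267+4333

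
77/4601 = 77/4601 = 0.02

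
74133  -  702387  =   - 628254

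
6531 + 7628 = 14159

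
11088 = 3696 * 3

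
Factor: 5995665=3^2*5^1*13^1*37^1*277^1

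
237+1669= 1906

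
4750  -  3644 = 1106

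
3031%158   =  29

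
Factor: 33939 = 3^4*419^1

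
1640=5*328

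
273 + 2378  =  2651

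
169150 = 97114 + 72036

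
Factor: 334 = 2^1*167^1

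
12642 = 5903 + 6739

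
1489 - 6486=- 4997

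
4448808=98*45396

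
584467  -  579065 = 5402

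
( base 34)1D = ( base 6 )115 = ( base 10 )47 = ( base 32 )1f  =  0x2f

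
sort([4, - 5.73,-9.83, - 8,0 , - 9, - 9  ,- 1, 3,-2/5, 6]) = [  -  9.83,-9,  -  9, - 8, - 5.73,  -  1,-2/5,  0,  3, 4, 6]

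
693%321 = 51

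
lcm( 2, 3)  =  6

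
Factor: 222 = 2^1 * 3^1*37^1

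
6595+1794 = 8389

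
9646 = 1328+8318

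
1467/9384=489/3128=0.16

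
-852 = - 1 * 852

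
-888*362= - 321456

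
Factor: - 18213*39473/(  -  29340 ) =239640583/9780 = 2^( - 2)*3^( - 1 )*5^( - 1 )*7^1*13^1*163^(-1)*467^1*5639^1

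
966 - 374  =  592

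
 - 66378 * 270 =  - 17922060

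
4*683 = 2732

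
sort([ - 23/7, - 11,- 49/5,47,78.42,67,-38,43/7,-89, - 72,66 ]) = [- 89,-72, - 38, - 11, - 49/5  , - 23/7, 43/7,47,66,67,78.42] 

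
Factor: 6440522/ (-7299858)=  -  3220261/3649929 = - 3^(  -  1) *11^1*167^1*563^( - 1)*  1753^1* 2161^( - 1 )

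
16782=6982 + 9800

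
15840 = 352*45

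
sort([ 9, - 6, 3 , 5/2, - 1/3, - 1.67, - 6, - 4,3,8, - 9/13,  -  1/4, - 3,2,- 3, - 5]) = [-6, - 6, - 5,-4 , - 3, - 3, - 1.67,- 9/13, - 1/3, - 1/4, 2, 5/2,3, 3,8, 9]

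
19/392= 19/392 = 0.05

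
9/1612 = 9/1612 = 0.01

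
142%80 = 62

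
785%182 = 57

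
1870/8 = 935/4 = 233.75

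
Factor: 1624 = 2^3*7^1*29^1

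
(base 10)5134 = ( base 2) 1010000001110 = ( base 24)8lm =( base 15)17c4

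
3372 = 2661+711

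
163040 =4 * 40760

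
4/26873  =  4/26873 = 0.00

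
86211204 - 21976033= 64235171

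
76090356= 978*77802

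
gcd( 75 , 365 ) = 5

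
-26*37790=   -  982540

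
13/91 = 1/7 = 0.14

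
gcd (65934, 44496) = 54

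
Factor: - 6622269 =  - 3^1*2207423^1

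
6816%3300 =216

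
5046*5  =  25230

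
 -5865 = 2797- 8662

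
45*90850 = 4088250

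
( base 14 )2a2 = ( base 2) 1000010110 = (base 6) 2250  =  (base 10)534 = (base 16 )216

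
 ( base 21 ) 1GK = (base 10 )797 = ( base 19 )23I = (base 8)1435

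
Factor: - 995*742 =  - 738290 = - 2^1*5^1*7^1*53^1*  199^1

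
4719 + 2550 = 7269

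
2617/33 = 79 + 10/33 = 79.30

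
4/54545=4/54545  =  0.00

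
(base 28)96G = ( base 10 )7240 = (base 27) 9P4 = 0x1C48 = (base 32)728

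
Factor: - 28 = - 2^2*7^1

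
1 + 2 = 3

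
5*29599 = 147995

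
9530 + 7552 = 17082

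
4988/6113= 4988/6113 = 0.82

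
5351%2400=551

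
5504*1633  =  8988032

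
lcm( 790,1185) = 2370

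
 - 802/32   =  -401/16 =- 25.06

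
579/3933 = 193/1311 = 0.15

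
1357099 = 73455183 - 72098084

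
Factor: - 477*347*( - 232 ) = 38400408   =  2^3*3^2*29^1*53^1*347^1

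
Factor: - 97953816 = -2^3*3^1 * 19^1*214811^1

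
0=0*69756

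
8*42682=341456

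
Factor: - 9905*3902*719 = -27788853890 = - 2^1 * 5^1  *  7^1 * 283^1*719^1*1951^1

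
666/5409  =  74/601 = 0.12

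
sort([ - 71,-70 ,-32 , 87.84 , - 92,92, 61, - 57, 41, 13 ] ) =[-92,  -  71 , -70 , - 57, - 32,13 , 41,61,87.84, 92] 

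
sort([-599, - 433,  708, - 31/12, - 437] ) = [ - 599, - 437, - 433 ,-31/12, 708]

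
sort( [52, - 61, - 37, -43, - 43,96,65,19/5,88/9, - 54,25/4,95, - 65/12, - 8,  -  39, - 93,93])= [ - 93, - 61, - 54, -43,-43, - 39,-37, - 8,  -  65/12,19/5, 25/4,  88/9, 52,65,  93,95, 96 ]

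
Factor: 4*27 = 2^2*3^3 = 108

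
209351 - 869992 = - 660641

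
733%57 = 49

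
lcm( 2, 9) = 18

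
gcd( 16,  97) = 1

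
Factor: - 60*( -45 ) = 2^2*3^3*5^2 = 2700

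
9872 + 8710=18582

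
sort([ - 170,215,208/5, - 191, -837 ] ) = [ - 837, - 191, - 170, 208/5,215 ] 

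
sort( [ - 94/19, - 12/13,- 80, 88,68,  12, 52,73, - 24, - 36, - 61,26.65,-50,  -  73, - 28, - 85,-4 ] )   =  [  -  85, - 80, - 73, - 61, - 50,  -  36,  -  28, - 24, -94/19, - 4,-12/13,12,26.65,52,68 , 73 , 88 ] 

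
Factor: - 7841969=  - 7841969^1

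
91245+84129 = 175374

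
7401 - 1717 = 5684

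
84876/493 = 84876/493 = 172.16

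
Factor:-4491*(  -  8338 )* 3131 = 117243294498 = 2^1*3^2*11^1*31^1*101^1*379^1*499^1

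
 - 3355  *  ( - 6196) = 20787580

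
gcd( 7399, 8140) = 1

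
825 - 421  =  404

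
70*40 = 2800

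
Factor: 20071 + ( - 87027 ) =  - 66956=- 2^2*19^1*881^1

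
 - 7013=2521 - 9534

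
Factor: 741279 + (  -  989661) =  - 248382 = - 2^1*3^2 * 13799^1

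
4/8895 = 4/8895 = 0.00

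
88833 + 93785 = 182618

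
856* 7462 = 6387472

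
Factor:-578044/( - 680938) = 289022/340469 = 2^1*23^( - 1) * 113^( - 1) * 131^( - 1) * 144511^1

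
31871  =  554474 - 522603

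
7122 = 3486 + 3636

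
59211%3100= 311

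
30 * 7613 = 228390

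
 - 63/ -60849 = 7/6761 = 0.00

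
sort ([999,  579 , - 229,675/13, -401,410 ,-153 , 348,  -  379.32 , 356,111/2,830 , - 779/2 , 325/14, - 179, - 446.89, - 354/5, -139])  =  [ - 446.89,-401, - 779/2,-379.32, - 229, -179, - 153, - 139,- 354/5,325/14,675/13, 111/2, 348, 356, 410, 579, 830, 999]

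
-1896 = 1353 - 3249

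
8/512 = 1/64=0.02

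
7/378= 1/54= 0.02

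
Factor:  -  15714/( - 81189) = 2^1 *3^1*31^( -1) = 6/31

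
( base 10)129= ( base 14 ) 93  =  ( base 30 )49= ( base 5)1004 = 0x81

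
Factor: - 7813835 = -5^1*97^1*16111^1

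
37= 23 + 14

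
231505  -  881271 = - 649766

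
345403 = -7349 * (-47 ) 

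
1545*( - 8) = - 12360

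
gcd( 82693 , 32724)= 1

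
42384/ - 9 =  - 14128/3= - 4709.33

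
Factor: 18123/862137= 7/333 = 3^( - 2)*7^1 * 37^(  -  1)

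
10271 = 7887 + 2384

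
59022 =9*6558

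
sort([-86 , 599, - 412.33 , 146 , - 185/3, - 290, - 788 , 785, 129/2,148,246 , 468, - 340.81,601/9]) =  [-788, - 412.33 , - 340.81,-290,-86 , - 185/3,129/2,601/9, 146, 148,246 , 468, 599 , 785]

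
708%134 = 38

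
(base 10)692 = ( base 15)312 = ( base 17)26c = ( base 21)1bk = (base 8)1264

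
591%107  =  56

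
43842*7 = 306894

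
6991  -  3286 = 3705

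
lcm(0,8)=0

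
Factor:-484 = -2^2 * 11^2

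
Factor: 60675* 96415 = 5849980125= 3^1  *5^3*11^1 * 809^1*1753^1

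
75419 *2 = 150838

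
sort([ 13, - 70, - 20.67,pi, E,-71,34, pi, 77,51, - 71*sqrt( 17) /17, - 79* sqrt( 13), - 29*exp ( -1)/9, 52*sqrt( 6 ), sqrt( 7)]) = [  -  79*sqrt(13), - 71, - 70, - 20.67, - 71 * sqrt(17)/17, - 29*exp( - 1)/9,sqrt( 7 ), E,pi, pi,13,34 , 51,77, 52*sqrt(6)]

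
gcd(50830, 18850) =130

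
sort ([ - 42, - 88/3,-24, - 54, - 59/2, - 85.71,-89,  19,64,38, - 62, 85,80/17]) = [- 89, - 85.71,-62, - 54, - 42, - 59/2,  -  88/3,-24, 80/17,19, 38, 64,85] 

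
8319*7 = 58233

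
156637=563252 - 406615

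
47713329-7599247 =40114082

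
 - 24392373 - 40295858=-64688231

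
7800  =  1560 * 5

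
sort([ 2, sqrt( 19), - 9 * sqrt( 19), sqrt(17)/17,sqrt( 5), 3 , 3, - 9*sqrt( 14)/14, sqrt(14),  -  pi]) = [ - 9*sqrt( 19),-pi,  -  9 * sqrt( 14)/14 , sqrt( 17 )/17, 2, sqrt(5), 3,3,sqrt( 14) , sqrt (19 ) ] 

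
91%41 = 9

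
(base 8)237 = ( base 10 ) 159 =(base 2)10011111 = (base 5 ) 1114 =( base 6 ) 423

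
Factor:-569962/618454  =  -19^1*29^(-1)*53^1*283^1*10663^ (-1) = -284981/309227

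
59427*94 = 5586138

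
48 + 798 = 846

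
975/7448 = 975/7448=0.13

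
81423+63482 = 144905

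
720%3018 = 720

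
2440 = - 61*( - 40) 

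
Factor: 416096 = 2^5*13003^1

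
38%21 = 17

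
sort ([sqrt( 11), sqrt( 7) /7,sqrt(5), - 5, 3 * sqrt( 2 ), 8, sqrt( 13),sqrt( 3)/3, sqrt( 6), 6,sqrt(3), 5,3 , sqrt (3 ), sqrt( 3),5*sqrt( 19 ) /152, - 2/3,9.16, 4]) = [ - 5, - 2/3,5 * sqrt( 19) /152, sqrt( 7)/7,  sqrt(3)/3,sqrt( 3),sqrt( 3 ),sqrt(3 ), sqrt( 5), sqrt(6), 3, sqrt( 11),sqrt( 13) , 4, 3*sqrt( 2 ),5,6 , 8, 9.16 ] 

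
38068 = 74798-36730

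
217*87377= 18960809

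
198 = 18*11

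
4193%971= 309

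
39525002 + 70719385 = 110244387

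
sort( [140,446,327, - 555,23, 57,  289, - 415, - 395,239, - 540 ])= [ - 555, - 540, - 415, - 395,23 , 57,140,239,289,327,446 ]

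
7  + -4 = 3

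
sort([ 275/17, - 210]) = [ - 210  ,  275/17]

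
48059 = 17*2827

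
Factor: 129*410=52890 = 2^1 * 3^1*5^1*41^1 * 43^1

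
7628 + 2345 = 9973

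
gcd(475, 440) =5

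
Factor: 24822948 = 2^2*3^1 * 2068579^1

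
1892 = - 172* (  -  11) 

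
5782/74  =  2891/37 = 78.14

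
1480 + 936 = 2416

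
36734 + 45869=82603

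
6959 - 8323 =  - 1364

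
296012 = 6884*43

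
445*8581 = 3818545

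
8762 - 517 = 8245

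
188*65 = 12220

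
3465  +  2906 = 6371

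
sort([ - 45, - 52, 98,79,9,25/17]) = [ - 52, - 45,25/17 , 9,79,98] 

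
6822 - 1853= 4969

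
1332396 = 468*2847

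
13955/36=13955/36  =  387.64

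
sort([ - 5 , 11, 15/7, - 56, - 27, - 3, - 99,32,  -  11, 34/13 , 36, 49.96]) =[ - 99 , - 56,-27, - 11 , - 5,-3,15/7, 34/13, 11, 32,36, 49.96 ]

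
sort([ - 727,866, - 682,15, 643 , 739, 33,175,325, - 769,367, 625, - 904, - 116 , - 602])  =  [  -  904,-769, - 727,-682, - 602, - 116,15,33 , 175,325,367,625,643, 739,866]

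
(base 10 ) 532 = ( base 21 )147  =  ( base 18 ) 1BA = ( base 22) 124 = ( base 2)1000010100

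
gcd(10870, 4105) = 5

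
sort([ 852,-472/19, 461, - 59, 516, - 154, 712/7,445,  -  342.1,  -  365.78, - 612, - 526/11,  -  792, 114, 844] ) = [ - 792, -612, - 365.78,-342.1,-154,-59, - 526/11, - 472/19,712/7, 114, 445,461, 516, 844, 852]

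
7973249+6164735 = 14137984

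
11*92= 1012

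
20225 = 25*809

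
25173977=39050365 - 13876388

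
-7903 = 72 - 7975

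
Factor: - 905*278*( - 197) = 2^1*5^1*139^1  *181^1*197^1 = 49563230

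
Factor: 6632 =2^3*829^1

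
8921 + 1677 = 10598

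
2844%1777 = 1067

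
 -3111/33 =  - 95 + 8/11 = -94.27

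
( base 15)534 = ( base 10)1174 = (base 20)2ie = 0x496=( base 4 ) 102112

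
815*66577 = 54260255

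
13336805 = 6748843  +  6587962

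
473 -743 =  - 270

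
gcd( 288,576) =288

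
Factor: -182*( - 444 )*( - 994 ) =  - 80323152 = - 2^4*3^1*7^2* 13^1*37^1*71^1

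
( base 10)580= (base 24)104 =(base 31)im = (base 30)ja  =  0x244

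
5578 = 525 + 5053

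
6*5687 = 34122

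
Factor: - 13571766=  - 2^1*3^3*13^1*19333^1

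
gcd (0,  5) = 5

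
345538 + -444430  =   - 98892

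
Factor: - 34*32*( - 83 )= 2^6 * 17^1*83^1 = 90304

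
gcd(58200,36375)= 7275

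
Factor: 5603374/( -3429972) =-400241/244998=- 2^( - 1) *3^( - 3 )*13^( - 1 )*31^1*349^(  -  1)*12911^1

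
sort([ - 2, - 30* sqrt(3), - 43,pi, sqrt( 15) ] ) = [ - 30 * sqrt(3), - 43, - 2,pi,sqrt( 15) ] 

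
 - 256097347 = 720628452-976725799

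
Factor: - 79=  -  79^1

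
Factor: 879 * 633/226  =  2^( - 1)*3^2*113^(-1) * 211^1 * 293^1 = 556407/226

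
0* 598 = 0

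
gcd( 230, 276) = 46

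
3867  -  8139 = -4272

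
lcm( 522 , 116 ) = 1044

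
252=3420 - 3168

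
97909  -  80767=17142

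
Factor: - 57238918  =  -2^1*11^1 * 1613^2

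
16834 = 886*19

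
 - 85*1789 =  - 152065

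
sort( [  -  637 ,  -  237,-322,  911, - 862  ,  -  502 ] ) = [ - 862  , - 637,  -  502, - 322, - 237,911] 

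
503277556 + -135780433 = 367497123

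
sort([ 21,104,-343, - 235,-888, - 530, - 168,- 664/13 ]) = [ - 888, - 530, - 343 , - 235,  -  168,-664/13,21,104]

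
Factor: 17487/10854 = 2^(  -  1) * 3^(-2)*29^1= 29/18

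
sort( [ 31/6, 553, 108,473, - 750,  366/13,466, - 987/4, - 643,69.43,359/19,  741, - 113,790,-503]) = [ -750, - 643, - 503,  -  987/4 , - 113,31/6,359/19,366/13, 69.43,108,466, 473, 553,741,  790 ] 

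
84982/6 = 42491/3=14163.67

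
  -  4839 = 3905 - 8744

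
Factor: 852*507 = 431964 = 2^2*3^2*13^2*71^1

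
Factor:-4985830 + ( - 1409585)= - 3^1 *5^1 *13^1*32797^1 = - 6395415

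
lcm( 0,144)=0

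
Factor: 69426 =2^1*3^2*7^1*19^1*29^1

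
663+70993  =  71656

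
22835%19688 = 3147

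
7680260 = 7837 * 980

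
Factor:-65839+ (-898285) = -964124 = -2^2*7^2*4919^1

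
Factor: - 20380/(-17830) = 2038/1783 = 2^1*1019^1*1783^( - 1 )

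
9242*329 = 3040618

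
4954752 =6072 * 816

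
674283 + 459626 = 1133909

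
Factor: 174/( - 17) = -2^1*3^1*17^( - 1 ) *29^1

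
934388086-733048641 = 201339445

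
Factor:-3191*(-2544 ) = 2^4*3^1*53^1 * 3191^1= 8117904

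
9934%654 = 124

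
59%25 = 9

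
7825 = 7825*1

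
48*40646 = 1951008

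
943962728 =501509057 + 442453671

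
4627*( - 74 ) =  - 342398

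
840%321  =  198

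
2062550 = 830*2485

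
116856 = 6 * 19476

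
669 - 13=656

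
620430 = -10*( - 62043)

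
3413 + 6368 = 9781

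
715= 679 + 36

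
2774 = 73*38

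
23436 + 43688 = 67124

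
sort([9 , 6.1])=[ 6.1, 9 ] 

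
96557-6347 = 90210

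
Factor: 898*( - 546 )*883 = - 2^2*3^1*7^1*13^1*449^1 * 883^1 = -432941964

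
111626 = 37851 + 73775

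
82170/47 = 82170/47 = 1748.30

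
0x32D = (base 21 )1HF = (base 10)813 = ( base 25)17D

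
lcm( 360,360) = 360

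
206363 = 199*1037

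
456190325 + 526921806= 983112131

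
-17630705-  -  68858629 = 51227924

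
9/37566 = 1/4174 = 0.00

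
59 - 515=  - 456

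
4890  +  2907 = 7797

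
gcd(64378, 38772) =2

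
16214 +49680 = 65894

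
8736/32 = 273  =  273.00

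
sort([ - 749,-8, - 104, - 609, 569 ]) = [ - 749 , - 609 , - 104, -8, 569 ]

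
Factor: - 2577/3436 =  - 2^ ( - 2 )*3^1 = - 3/4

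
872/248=109/31= 3.52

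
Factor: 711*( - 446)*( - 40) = 2^4*3^2 * 5^1 * 79^1*223^1 = 12684240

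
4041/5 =808 + 1/5 = 808.20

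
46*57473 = 2643758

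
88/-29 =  - 4 + 28/29 = - 3.03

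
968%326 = 316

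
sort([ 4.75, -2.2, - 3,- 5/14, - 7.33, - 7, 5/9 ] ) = [-7.33, - 7, - 3, - 2.2,  -  5/14,  5/9, 4.75]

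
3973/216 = 3973/216 = 18.39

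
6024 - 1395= 4629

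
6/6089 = 6/6089=0.00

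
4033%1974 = 85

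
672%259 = 154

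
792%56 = 8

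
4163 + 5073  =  9236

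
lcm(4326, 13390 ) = 281190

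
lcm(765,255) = 765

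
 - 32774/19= - 1725+1/19 = - 1724.95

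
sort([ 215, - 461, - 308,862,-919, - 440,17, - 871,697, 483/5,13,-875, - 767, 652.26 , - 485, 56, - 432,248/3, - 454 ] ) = [ - 919, - 875,-871, - 767, -485, - 461, - 454, - 440, - 432, - 308,13,17, 56,  248/3,483/5, 215,652.26,697,862]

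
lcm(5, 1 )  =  5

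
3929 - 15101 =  - 11172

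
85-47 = 38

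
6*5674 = 34044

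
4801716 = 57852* 83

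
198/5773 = 198/5773 = 0.03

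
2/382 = 1/191 = 0.01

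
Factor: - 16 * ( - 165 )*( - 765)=-2019600 = - 2^4 * 3^3*5^2*11^1*17^1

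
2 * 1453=2906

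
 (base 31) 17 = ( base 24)1e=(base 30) 18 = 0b100110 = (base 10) 38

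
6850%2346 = 2158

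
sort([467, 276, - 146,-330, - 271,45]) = [ - 330  , - 271,  -  146,45, 276 , 467]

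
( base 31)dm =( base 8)651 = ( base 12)2b5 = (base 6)1545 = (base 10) 425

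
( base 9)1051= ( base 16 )307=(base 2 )1100000111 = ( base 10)775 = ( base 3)1001201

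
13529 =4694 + 8835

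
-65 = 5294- 5359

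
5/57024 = 5/57024 = 0.00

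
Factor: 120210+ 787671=3^1*13^1*23279^1 =907881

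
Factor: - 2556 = - 2^2 * 3^2*71^1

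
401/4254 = 401/4254 = 0.09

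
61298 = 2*30649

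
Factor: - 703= -19^1*37^1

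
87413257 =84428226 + 2985031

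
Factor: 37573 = 37573^1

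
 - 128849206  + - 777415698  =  - 906264904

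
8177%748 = 697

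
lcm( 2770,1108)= 5540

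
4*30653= 122612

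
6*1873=11238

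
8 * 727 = 5816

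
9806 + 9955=19761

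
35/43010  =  7/8602 = 0.00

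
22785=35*651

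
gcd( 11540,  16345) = 5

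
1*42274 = 42274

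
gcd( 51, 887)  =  1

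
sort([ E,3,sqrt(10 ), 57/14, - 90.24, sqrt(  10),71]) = [ - 90.24 , E, 3,sqrt ( 10 ), sqrt(10 ),57/14,71] 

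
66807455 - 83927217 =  - 17119762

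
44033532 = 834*52798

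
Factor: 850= 2^1*5^2*17^1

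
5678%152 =54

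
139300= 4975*28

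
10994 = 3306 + 7688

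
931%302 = 25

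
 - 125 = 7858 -7983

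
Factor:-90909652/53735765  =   - 2^2 * 5^(-1) * 3331^1*6823^1*10747153^ (-1)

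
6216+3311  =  9527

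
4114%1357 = 43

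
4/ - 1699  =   - 1+1695/1699 = - 0.00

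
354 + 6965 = 7319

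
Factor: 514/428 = 257/214 = 2^(-1)*107^( - 1 ) * 257^1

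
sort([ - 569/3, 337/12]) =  [ - 569/3, 337/12 ]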